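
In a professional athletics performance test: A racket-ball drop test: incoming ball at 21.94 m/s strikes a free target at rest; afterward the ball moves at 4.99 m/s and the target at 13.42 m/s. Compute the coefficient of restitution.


e = (v2_after - v1_after) / (v1_before - v2_before)
Numerator = 13.42 - 4.99 = 8.43
Denominator = 21.94 - 0 = 21.94
e = 8.43 / 21.94 = 0.3842

0.3842


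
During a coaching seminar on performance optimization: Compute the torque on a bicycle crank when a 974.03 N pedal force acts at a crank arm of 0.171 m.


tau = F * d
tau = 974.03 * 0.171
tau = 166.5591 N*m

166.5591 N*m


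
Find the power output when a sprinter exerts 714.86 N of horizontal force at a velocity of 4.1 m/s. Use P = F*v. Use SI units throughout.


P = F * v
P = 714.86 * 4.1
P = 2930.926 W

2930.926 W


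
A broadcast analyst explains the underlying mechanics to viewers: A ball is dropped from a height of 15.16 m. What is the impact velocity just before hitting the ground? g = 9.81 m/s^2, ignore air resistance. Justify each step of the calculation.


v = sqrt(2 * g * h)
v = sqrt(2 * 9.81 * 15.16)
v = sqrt(297.4392) = 17.2464 m/s

17.2464 m/s


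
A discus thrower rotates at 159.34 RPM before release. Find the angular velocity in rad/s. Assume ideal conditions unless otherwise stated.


omega = RPM * 2 * pi / 60
omega = 159.34 * 2 * 3.14159 / 60
omega = 1001.1627 / 60 = 16.686 rad/s

16.686 rad/s


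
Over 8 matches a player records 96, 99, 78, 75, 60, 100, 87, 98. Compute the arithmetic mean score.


Average = sum / n
Sum = 693
Average = 693 / 8 = 86.625

86.625


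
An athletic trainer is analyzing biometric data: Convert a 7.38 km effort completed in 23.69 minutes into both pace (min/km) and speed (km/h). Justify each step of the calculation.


Pace = time / distance = 23.69 min / 7.38 km = 3.21 min/km
Speed = distance / time_in_hours = 7.38 / 0.3948 hr
Speed = 18.6914 km/h

3.21 min/km, 18.6914 km/h


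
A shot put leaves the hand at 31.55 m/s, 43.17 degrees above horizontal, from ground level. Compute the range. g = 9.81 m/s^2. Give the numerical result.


R = v^2 * sin(2*theta) / g
Convert angle to radians: theta = 43.17 deg = 0.7535 rad
sin(2*theta) = sin(1.5069) = 0.998
R = 31.55^2 * 0.998 / 9.81
R = 995.4025 * 0.998 / 9.81 = 101.2612 m

101.2612 m


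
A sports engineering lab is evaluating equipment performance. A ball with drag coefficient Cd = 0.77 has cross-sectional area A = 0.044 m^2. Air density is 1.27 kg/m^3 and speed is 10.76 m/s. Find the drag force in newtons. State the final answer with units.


Fd = 0.5 * Cd * rho * A * v^2
Fd = 0.5 * 0.77 * 1.27 * 0.044 * 10.76^2
v^2 = 115.7776
Fd = 0.5 * 0.77 * 1.27 * 0.044 * 115.7776 = 2.4908 N

2.4908 N


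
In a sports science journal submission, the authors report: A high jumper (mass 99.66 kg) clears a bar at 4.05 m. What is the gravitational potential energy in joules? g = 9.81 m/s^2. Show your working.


PE = m * g * h
PE = 99.66 * 9.81 * 4.05
PE = 977.6646 * 4.05 = 3959.5416 J

3959.5416 J


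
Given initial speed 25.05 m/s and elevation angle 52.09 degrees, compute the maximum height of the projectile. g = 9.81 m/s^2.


H = (v*sin(theta))^2 / (2*g)
vy = v*sin(theta) = 25.05 * sin(52.09 deg) = 19.7639 m/s
H = vy^2 / (2*g) = 390.6106 / (2*9.81)
H = 390.6106 / 19.62 = 19.9088 m

19.9088 m


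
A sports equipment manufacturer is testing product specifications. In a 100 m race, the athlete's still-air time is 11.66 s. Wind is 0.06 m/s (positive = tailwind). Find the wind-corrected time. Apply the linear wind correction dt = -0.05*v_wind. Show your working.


dt = -0.05 * v_wind = -0.05 * 0.06 = -0.003 s
t_corrected = t_still + dt = 11.66 + (-0.003)
t_corrected = 11.657 s

11.657 s


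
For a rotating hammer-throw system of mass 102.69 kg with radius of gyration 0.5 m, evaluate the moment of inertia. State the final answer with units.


I = m * k^2
I = 102.69 * 0.5^2
I = 102.69 * 0.25 = 25.6725 kg*m^2

25.6725 kg*m^2


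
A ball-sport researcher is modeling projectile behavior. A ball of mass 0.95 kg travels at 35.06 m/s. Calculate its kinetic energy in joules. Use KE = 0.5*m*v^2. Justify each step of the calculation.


KE = 0.5 * m * v^2
KE = 0.5 * 0.95 * 35.06^2
KE = 0.5 * 0.95 * 1229.2036 = 583.8717 J

583.8717 J


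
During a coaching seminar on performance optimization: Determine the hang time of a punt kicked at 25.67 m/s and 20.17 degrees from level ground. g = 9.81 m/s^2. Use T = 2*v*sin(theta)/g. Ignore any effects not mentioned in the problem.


T = 2*v*sin(theta)/g
sin(theta) = sin(20.17 deg) = 0.3448
T = 2*25.67*0.3448 / 9.81
T = 17.7024 / 9.81 = 1.8045 s

1.8045 s


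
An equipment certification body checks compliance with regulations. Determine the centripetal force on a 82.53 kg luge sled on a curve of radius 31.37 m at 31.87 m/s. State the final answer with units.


Fc = m * v^2 / r
v^2 = 31.87^2 = 1015.6969
Fc = 82.53 * 1015.6969 / 31.37
Fc = 83825.4652 / 31.37 = 2672.1538 N

2672.1538 N


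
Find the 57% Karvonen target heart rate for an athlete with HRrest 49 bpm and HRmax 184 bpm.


Target = HRrest + pct*(HRmax - HRrest)
Heart rate reserve = HRmax - HRrest = 184 - 49 = 135 bpm
Fraction = 57% = 0.57
Target = 49 + 0.57 * 135
Target = 49 + 76.95 = 125.95 bpm

125.95 bpm


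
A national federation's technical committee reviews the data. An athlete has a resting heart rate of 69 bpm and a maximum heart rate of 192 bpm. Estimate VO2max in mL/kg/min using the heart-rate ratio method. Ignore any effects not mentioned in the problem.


VO2max = 15.3 * HRmax / HRrest
VO2max = 15.3 * 192 / 69
VO2max = 2937.6 / 69 = 42.5739 mL/kg/min

42.5739 mL/kg/min


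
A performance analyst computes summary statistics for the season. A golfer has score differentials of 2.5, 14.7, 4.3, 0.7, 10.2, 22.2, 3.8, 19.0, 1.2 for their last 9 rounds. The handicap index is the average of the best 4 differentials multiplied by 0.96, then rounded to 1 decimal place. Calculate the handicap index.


All differentials: 2.5, 14.7, 4.3, 0.7, 10.2, 22.2, 3.8, 19.0, 1.2
Sorted: 0.7, 1.2, 2.5, 3.8, 4.3, 10.2, 14.7, 19.0, 22.2
Best 4: 0.7, 1.2, 2.5, 3.8
Average of best = 8.2 / 4 = 2.05
Raw index = 2.05 * 0.96 = 1.968
Handicap index = round(1.968, 1) = 2.0

2.0


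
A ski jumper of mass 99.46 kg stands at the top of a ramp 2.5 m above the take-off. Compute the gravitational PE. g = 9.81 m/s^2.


PE = m * g * h
PE = 99.46 * 9.81 * 2.5
PE = 975.7026 * 2.5 = 2439.2565 J

2439.2565 J


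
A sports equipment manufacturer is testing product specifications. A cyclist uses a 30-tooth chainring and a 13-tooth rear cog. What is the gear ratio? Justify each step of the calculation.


GR = front_teeth / rear_teeth
GR = 30 / 13
GR = 2.3077

2.3077


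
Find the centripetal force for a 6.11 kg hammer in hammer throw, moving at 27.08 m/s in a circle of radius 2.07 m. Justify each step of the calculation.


Fc = m * v^2 / r
v^2 = 27.08^2 = 733.3264
Fc = 6.11 * 733.3264 / 2.07
Fc = 4480.6243 / 2.07 = 2164.5528 N

2164.5528 N


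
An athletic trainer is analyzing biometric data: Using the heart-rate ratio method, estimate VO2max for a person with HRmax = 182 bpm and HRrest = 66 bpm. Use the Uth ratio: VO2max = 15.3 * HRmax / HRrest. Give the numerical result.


VO2max = 15.3 * HRmax / HRrest
VO2max = 15.3 * 182 / 66
VO2max = 2784.6 / 66 = 42.1909 mL/kg/min

42.1909 mL/kg/min


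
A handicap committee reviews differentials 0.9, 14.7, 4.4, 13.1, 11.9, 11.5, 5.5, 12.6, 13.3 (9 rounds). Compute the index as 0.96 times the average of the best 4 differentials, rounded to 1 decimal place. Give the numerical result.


All differentials: 0.9, 14.7, 4.4, 13.1, 11.9, 11.5, 5.5, 12.6, 13.3
Sorted: 0.9, 4.4, 5.5, 11.5, 11.9, 12.6, 13.1, 13.3, 14.7
Best 4: 0.9, 4.4, 5.5, 11.5
Average of best = 22.3 / 4 = 5.575
Raw index = 5.575 * 0.96 = 5.352
Handicap index = round(5.352, 1) = 5.4

5.4


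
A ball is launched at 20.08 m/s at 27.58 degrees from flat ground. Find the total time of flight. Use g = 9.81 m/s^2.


T = 2*v*sin(theta)/g
sin(theta) = sin(27.58 deg) = 0.463
T = 2*20.08*0.463 / 9.81
T = 18.5935 / 9.81 = 1.8954 s

1.8954 s


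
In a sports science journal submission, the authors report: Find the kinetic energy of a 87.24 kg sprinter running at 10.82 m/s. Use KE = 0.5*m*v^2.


KE = 0.5 * m * v^2
KE = 0.5 * 87.24 * 10.82^2
KE = 0.5 * 87.24 * 117.0724 = 5106.6981 J

5106.6981 J


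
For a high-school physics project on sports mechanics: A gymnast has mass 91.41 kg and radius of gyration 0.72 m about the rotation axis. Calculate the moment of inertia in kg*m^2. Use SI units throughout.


I = m * k^2
I = 91.41 * 0.72^2
I = 91.41 * 0.5184 = 47.3869 kg*m^2

47.3869 kg*m^2


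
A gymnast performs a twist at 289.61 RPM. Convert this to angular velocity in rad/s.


omega = RPM * 2 * pi / 60
omega = 289.61 * 2 * 3.14159 / 60
omega = 1819.6733 / 60 = 30.3279 rad/s

30.3279 rad/s


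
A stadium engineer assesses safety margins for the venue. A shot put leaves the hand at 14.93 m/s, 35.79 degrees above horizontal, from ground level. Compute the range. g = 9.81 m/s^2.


R = v^2 * sin(2*theta) / g
Convert angle to radians: theta = 35.79 deg = 0.6247 rad
sin(2*theta) = sin(1.2493) = 0.9488
R = 14.93^2 * 0.9488 / 9.81
R = 222.9049 * 0.9488 / 9.81 = 21.5581 m

21.5581 m


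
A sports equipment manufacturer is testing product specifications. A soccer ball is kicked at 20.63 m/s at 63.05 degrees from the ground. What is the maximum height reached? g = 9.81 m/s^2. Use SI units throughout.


H = (v*sin(theta))^2 / (2*g)
vy = v*sin(theta) = 20.63 * sin(63.05 deg) = 18.3896 m/s
H = vy^2 / (2*g) = 338.1785 / (2*9.81)
H = 338.1785 / 19.62 = 17.2364 m

17.2364 m


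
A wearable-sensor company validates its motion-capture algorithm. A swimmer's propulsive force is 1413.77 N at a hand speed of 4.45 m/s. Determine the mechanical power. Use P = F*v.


P = F * v
P = 1413.77 * 4.45
P = 6291.2765 W

6291.2765 W


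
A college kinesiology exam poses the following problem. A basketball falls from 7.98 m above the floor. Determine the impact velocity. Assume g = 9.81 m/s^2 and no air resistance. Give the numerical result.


v = sqrt(2 * g * h)
v = sqrt(2 * 9.81 * 7.98)
v = sqrt(156.5676) = 12.5127 m/s

12.5127 m/s


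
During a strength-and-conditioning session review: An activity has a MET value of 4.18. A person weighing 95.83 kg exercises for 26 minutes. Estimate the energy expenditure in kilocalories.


kcal = MET * mass * time_hr
Convert time: 26 min = 0.4333 hr
kcal = 4.18 * 95.83 * 0.4333
kcal = 173.5801 kcal

173.5801 kcal


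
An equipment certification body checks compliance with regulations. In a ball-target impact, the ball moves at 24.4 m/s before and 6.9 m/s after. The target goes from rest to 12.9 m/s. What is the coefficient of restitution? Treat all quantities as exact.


e = (v2_after - v1_after) / (v1_before - v2_before)
Numerator = 12.9 - 6.9 = 6
Denominator = 24.4 - 0 = 24.4
e = 6 / 24.4 = 0.2459

0.2459


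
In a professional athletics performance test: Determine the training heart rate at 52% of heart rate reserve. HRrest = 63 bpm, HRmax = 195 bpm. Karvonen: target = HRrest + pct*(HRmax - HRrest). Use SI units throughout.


Target = HRrest + pct*(HRmax - HRrest)
Heart rate reserve = HRmax - HRrest = 195 - 63 = 132 bpm
Fraction = 52% = 0.52
Target = 63 + 0.52 * 132
Target = 63 + 68.64 = 131.64 bpm

131.64 bpm


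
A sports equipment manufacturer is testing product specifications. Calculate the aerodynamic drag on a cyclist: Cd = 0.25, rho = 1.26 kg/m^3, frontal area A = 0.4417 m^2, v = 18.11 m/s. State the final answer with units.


Fd = 0.5 * Cd * rho * A * v^2
Fd = 0.5 * 0.25 * 1.26 * 0.4417 * 18.11^2
v^2 = 327.9721
Fd = 0.5 * 0.25 * 1.26 * 0.4417 * 327.9721 = 22.8163 N

22.8163 N


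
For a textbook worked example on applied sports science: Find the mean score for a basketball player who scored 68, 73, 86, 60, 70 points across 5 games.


Average = sum / n
Sum = 357
Average = 357 / 5 = 71.4

71.4


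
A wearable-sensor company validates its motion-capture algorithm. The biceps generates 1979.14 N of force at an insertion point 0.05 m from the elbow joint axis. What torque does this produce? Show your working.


tau = F * d
tau = 1979.14 * 0.05
tau = 98.957 N*m

98.957 N*m


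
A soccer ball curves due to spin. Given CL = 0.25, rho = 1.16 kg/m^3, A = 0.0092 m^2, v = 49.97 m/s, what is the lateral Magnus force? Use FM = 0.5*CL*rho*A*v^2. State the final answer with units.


FM = 0.5 * CL * rho * A * v^2
FM = 0.5 * 0.25 * 1.16 * 0.0092 * 49.97^2
v^2 = 2497.0009
FM = 0.5 * 0.25 * 1.16 * 0.0092 * 2497.0009 = 3.331 N

3.331 N


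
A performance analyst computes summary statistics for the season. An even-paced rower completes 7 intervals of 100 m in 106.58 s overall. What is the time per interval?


Split time = total_time / n_laps = 106.58 / 7
Split time = 15.2257 s per lap

15.2257 s


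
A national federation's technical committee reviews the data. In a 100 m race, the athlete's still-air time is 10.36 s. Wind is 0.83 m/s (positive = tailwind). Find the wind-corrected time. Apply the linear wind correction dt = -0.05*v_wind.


dt = -0.05 * v_wind = -0.05 * 0.83 = -0.0415 s
t_corrected = t_still + dt = 10.36 + (-0.0415)
t_corrected = 10.3185 s

10.3185 s


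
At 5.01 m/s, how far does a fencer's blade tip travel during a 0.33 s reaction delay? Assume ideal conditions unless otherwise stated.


d = v * t
d = 5.01 * 0.33
d = 1.6533 m

1.6533 m


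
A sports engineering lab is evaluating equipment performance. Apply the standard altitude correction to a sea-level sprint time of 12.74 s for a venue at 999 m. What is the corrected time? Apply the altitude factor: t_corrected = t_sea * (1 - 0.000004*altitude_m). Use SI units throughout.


Correction factor = 1 - 0.000004 * 999 = 0.996004
t_corrected = t_sea * factor = 12.74 * 0.996004
t_corrected = 12.6891 s

12.6891 s


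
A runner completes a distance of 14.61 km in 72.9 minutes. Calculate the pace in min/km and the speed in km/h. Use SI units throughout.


Pace = time / distance = 72.9 min / 14.61 km = 4.9897 min/km
Speed = distance / time_in_hours = 14.61 / 1.215 hr
Speed = 12.0247 km/h

4.9897 min/km, 12.0247 km/h


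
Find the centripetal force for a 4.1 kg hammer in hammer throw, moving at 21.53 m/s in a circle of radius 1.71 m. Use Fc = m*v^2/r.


Fc = m * v^2 / r
v^2 = 21.53^2 = 463.5409
Fc = 4.1 * 463.5409 / 1.71
Fc = 1900.5177 / 1.71 = 1111.4139 N

1111.4139 N


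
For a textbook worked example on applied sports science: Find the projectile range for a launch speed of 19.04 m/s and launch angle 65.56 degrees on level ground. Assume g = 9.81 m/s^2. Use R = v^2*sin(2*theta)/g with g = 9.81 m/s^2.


R = v^2 * sin(2*theta) / g
Convert angle to radians: theta = 65.56 deg = 1.1442 rad
sin(2*theta) = sin(2.2885) = 0.7533
R = 19.04^2 * 0.7533 / 9.81
R = 362.5216 * 0.7533 / 9.81 = 27.8389 m

27.8389 m


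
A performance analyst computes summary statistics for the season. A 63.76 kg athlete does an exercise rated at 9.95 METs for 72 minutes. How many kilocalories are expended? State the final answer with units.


kcal = MET * mass * time_hr
Convert time: 72 min = 1.2 hr
kcal = 9.95 * 63.76 * 1.2
kcal = 761.2944 kcal

761.2944 kcal


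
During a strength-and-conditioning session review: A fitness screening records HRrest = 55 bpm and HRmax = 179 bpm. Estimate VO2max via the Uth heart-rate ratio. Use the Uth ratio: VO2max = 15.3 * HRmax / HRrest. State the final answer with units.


VO2max = 15.3 * HRmax / HRrest
VO2max = 15.3 * 179 / 55
VO2max = 2738.7 / 55 = 49.7945 mL/kg/min

49.7945 mL/kg/min


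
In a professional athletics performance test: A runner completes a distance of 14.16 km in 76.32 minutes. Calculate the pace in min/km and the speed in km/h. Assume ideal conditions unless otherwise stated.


Pace = time / distance = 76.32 min / 14.16 km = 5.3898 min/km
Speed = distance / time_in_hours = 14.16 / 1.272 hr
Speed = 11.1321 km/h

5.3898 min/km, 11.1321 km/h


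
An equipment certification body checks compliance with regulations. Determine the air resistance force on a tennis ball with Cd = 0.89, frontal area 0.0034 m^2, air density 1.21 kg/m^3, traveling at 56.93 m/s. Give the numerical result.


Fd = 0.5 * Cd * rho * A * v^2
Fd = 0.5 * 0.89 * 1.21 * 0.0034 * 56.93^2
v^2 = 3241.0249
Fd = 0.5 * 0.89 * 1.21 * 0.0034 * 3241.0249 = 5.9334 N

5.9334 N


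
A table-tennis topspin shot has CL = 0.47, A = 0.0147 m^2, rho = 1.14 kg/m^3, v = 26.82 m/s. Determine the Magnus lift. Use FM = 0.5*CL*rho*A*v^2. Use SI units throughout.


FM = 0.5 * CL * rho * A * v^2
FM = 0.5 * 0.47 * 1.14 * 0.0147 * 26.82^2
v^2 = 719.3124
FM = 0.5 * 0.47 * 1.14 * 0.0147 * 719.3124 = 2.8327 N

2.8327 N


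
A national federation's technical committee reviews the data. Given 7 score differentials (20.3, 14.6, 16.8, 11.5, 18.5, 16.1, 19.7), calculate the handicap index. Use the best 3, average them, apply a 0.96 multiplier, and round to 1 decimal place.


All differentials: 20.3, 14.6, 16.8, 11.5, 18.5, 16.1, 19.7
Sorted: 11.5, 14.6, 16.1, 16.8, 18.5, 19.7, 20.3
Best 3: 11.5, 14.6, 16.1
Average of best = 42.2 / 3 = 14.0667
Raw index = 14.0667 * 0.96 = 13.504
Handicap index = round(13.504, 1) = 13.5

13.5


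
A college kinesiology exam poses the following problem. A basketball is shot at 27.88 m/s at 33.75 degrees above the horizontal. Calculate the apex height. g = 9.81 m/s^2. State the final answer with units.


H = (v*sin(theta))^2 / (2*g)
vy = v*sin(theta) = 27.88 * sin(33.75 deg) = 15.4893 m/s
H = vy^2 / (2*g) = 239.9184 / (2*9.81)
H = 239.9184 / 19.62 = 12.2283 m

12.2283 m


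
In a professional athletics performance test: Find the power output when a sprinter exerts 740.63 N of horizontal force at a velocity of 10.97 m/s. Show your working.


P = F * v
P = 740.63 * 10.97
P = 8124.7111 W

8124.7111 W


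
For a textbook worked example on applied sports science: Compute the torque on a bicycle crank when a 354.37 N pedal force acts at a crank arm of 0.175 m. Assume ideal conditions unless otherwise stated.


tau = F * d
tau = 354.37 * 0.175
tau = 62.0147 N*m

62.0147 N*m


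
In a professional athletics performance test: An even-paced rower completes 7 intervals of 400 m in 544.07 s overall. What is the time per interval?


Split time = total_time / n_laps = 544.07 / 7
Split time = 77.7243 s per lap

77.7243 s


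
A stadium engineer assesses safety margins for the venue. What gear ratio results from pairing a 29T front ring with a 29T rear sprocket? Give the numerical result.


GR = front_teeth / rear_teeth
GR = 29 / 29
GR = 1

1


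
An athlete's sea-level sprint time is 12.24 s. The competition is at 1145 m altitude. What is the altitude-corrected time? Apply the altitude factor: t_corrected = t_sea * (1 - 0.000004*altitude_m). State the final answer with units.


Correction factor = 1 - 0.000004 * 1145 = 0.99542
t_corrected = t_sea * factor = 12.24 * 0.99542
t_corrected = 12.1839 s

12.1839 s


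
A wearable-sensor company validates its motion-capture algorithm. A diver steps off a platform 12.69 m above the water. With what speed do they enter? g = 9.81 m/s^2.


v = sqrt(2 * g * h)
v = sqrt(2 * 9.81 * 12.69)
v = sqrt(248.9778) = 15.779 m/s

15.779 m/s


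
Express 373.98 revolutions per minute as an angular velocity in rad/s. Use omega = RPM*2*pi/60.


omega = RPM * 2 * pi / 60
omega = 373.98 * 2 * 3.14159 / 60
omega = 2349.7856 / 60 = 39.1631 rad/s

39.1631 rad/s


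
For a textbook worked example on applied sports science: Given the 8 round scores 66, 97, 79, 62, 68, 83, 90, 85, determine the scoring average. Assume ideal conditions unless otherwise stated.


Average = sum / n
Sum = 630
Average = 630 / 8 = 78.75

78.75


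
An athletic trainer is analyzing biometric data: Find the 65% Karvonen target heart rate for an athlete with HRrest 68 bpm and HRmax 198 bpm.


Target = HRrest + pct*(HRmax - HRrest)
Heart rate reserve = HRmax - HRrest = 198 - 68 = 130 bpm
Fraction = 65% = 0.65
Target = 68 + 0.65 * 130
Target = 68 + 84.5 = 152.5 bpm

152.5 bpm


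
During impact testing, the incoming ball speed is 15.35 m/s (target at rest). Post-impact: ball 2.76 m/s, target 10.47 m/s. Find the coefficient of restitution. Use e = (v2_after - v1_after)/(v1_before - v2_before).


e = (v2_after - v1_after) / (v1_before - v2_before)
Numerator = 10.47 - 2.76 = 7.71
Denominator = 15.35 - 0 = 15.35
e = 7.71 / 15.35 = 0.5023

0.5023


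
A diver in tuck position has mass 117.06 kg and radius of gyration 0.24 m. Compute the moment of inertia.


I = m * k^2
I = 117.06 * 0.24^2
I = 117.06 * 0.0576 = 6.7427 kg*m^2

6.7427 kg*m^2


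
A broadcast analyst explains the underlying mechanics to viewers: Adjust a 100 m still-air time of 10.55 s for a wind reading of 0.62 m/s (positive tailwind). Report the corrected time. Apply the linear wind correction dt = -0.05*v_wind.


dt = -0.05 * v_wind = -0.05 * 0.62 = -0.031 s
t_corrected = t_still + dt = 10.55 + (-0.031)
t_corrected = 10.519 s

10.519 s


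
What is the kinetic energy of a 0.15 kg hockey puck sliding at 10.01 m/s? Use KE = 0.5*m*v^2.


KE = 0.5 * m * v^2
KE = 0.5 * 0.15 * 10.01^2
KE = 0.5 * 0.15 * 100.2001 = 7.515 J

7.515 J


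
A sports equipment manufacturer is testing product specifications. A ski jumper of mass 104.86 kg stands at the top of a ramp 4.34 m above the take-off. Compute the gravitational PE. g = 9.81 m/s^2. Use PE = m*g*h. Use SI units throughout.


PE = m * g * h
PE = 104.86 * 9.81 * 4.34
PE = 1028.6766 * 4.34 = 4464.4564 J

4464.4564 J


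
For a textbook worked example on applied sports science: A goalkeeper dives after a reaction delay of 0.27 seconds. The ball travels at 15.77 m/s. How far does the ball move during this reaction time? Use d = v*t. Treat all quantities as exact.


d = v * t
d = 15.77 * 0.27
d = 4.2579 m

4.2579 m


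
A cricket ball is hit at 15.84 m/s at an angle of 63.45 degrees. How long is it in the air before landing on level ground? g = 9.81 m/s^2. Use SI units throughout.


T = 2*v*sin(theta)/g
sin(theta) = sin(63.45 deg) = 0.8945
T = 2*15.84*0.8945 / 9.81
T = 28.3392 / 9.81 = 2.8888 s

2.8888 s


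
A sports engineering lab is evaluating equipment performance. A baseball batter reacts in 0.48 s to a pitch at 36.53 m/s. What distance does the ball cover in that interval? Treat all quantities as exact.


d = v * t
d = 36.53 * 0.48
d = 17.5344 m

17.5344 m


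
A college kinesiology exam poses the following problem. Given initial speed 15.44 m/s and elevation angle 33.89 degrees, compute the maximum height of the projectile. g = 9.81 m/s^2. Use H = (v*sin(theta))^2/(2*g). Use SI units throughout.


H = (v*sin(theta))^2 / (2*g)
vy = v*sin(theta) = 15.44 * sin(33.89 deg) = 8.6093 m/s
H = vy^2 / (2*g) = 74.1209 / (2*9.81)
H = 74.1209 / 19.62 = 3.7778 m

3.7778 m


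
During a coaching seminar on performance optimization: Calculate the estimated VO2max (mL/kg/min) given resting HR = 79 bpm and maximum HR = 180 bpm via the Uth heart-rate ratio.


VO2max = 15.3 * HRmax / HRrest
VO2max = 15.3 * 180 / 79
VO2max = 2754 / 79 = 34.8608 mL/kg/min

34.8608 mL/kg/min


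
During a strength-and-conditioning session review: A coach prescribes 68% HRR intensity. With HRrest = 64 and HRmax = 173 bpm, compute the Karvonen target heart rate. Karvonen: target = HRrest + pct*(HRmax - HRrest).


Target = HRrest + pct*(HRmax - HRrest)
Heart rate reserve = HRmax - HRrest = 173 - 64 = 109 bpm
Fraction = 68% = 0.68
Target = 64 + 0.68 * 109
Target = 64 + 74.12 = 138.12 bpm

138.12 bpm


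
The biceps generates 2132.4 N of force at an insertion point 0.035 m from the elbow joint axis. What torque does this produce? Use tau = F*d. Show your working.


tau = F * d
tau = 2132.4 * 0.035
tau = 74.634 N*m

74.634 N*m


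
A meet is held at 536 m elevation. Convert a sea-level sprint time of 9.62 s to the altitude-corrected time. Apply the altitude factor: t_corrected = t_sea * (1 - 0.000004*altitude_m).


Correction factor = 1 - 0.000004 * 536 = 0.997856
t_corrected = t_sea * factor = 9.62 * 0.997856
t_corrected = 9.5994 s

9.5994 s


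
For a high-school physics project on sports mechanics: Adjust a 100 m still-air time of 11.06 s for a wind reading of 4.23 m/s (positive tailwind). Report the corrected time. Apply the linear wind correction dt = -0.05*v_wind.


dt = -0.05 * v_wind = -0.05 * 4.23 = -0.2115 s
t_corrected = t_still + dt = 11.06 + (-0.2115)
t_corrected = 10.8485 s

10.8485 s


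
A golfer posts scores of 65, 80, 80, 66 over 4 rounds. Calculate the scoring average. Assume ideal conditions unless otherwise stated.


Average = sum / n
Sum = 291
Average = 291 / 4 = 72.75

72.75


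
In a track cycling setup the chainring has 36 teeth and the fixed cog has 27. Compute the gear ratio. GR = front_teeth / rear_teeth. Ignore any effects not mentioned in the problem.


GR = front_teeth / rear_teeth
GR = 36 / 27
GR = 1.3333

1.3333


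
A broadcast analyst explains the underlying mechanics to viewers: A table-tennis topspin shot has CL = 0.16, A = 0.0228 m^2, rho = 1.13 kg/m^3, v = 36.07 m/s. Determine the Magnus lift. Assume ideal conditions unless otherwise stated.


FM = 0.5 * CL * rho * A * v^2
FM = 0.5 * 0.16 * 1.13 * 0.0228 * 36.07^2
v^2 = 1301.0449
FM = 0.5 * 0.16 * 1.13 * 0.0228 * 1301.0449 = 2.6816 N

2.6816 N


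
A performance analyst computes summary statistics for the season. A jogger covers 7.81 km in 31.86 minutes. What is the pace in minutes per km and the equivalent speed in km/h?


Pace = time / distance = 31.86 min / 7.81 km = 4.0794 min/km
Speed = distance / time_in_hours = 7.81 / 0.531 hr
Speed = 14.7081 km/h

4.0794 min/km, 14.7081 km/h


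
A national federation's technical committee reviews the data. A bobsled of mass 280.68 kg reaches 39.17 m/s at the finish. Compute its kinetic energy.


KE = 0.5 * m * v^2
KE = 0.5 * 280.68 * 39.17^2
KE = 0.5 * 280.68 * 1534.2889 = 215322.1042 J

215322.1042 J


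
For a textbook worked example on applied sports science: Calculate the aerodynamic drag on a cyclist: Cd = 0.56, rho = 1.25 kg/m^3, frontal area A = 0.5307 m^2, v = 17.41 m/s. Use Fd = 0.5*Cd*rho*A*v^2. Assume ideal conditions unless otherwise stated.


Fd = 0.5 * Cd * rho * A * v^2
Fd = 0.5 * 0.56 * 1.25 * 0.5307 * 17.41^2
v^2 = 303.1081
Fd = 0.5 * 0.56 * 1.25 * 0.5307 * 303.1081 = 56.3008 N

56.3008 N


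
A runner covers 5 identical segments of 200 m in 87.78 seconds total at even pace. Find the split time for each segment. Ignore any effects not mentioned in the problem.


Split time = total_time / n_laps = 87.78 / 5
Split time = 17.556 s per lap

17.556 s


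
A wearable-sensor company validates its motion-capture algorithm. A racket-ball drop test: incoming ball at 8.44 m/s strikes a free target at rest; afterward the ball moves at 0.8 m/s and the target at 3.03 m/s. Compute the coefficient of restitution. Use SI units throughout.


e = (v2_after - v1_after) / (v1_before - v2_before)
Numerator = 3.03 - 0.8 = 2.23
Denominator = 8.44 - 0 = 8.44
e = 2.23 / 8.44 = 0.2642

0.2642


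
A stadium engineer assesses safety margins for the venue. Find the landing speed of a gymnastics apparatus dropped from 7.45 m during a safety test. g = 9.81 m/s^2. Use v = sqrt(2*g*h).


v = sqrt(2 * g * h)
v = sqrt(2 * 9.81 * 7.45)
v = sqrt(146.169) = 12.09 m/s

12.09 m/s


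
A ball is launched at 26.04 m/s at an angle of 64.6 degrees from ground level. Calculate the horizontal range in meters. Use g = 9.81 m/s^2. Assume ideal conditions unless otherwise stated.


R = v^2 * sin(2*theta) / g
Convert angle to radians: theta = 64.6 deg = 1.1275 rad
sin(2*theta) = sin(2.255) = 0.7749
R = 26.04^2 * 0.7749 / 9.81
R = 678.0816 * 0.7749 / 9.81 = 53.5653 m

53.5653 m


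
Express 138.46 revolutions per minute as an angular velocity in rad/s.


omega = RPM * 2 * pi / 60
omega = 138.46 * 2 * 3.14159 / 60
omega = 869.9698 / 60 = 14.4995 rad/s

14.4995 rad/s


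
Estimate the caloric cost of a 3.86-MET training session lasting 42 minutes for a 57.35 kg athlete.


kcal = MET * mass * time_hr
Convert time: 42 min = 0.7 hr
kcal = 3.86 * 57.35 * 0.7
kcal = 154.9597 kcal

154.9597 kcal


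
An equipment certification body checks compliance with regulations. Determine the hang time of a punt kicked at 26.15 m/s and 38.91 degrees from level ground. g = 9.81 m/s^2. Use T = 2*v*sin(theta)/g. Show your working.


T = 2*v*sin(theta)/g
sin(theta) = sin(38.91 deg) = 0.6281
T = 2*26.15*0.6281 / 9.81
T = 32.8496 / 9.81 = 3.3486 s

3.3486 s


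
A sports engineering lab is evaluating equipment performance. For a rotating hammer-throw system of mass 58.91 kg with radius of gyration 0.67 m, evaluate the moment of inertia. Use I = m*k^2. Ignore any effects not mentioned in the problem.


I = m * k^2
I = 58.91 * 0.67^2
I = 58.91 * 0.4489 = 26.4447 kg*m^2

26.4447 kg*m^2


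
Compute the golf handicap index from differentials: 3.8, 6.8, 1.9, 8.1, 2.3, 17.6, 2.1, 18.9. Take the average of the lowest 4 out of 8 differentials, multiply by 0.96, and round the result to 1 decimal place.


All differentials: 3.8, 6.8, 1.9, 8.1, 2.3, 17.6, 2.1, 18.9
Sorted: 1.9, 2.1, 2.3, 3.8, 6.8, 8.1, 17.6, 18.9
Best 4: 1.9, 2.1, 2.3, 3.8
Average of best = 10.1 / 4 = 2.525
Raw index = 2.525 * 0.96 = 2.424
Handicap index = round(2.424, 1) = 2.4

2.4


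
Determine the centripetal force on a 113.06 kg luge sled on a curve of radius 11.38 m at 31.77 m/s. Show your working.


Fc = m * v^2 / r
v^2 = 31.77^2 = 1009.3329
Fc = 113.06 * 1009.3329 / 11.38
Fc = 114115.1777 / 11.38 = 10027.6958 N

10027.6958 N


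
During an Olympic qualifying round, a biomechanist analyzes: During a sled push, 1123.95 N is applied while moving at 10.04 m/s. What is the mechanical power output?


P = F * v
P = 1123.95 * 10.04
P = 11284.458 W

11284.458 W


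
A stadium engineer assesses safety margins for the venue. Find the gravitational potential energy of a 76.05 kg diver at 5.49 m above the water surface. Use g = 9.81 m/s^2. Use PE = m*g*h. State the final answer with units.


PE = m * g * h
PE = 76.05 * 9.81 * 5.49
PE = 746.0505 * 5.49 = 4095.8172 J

4095.8172 J


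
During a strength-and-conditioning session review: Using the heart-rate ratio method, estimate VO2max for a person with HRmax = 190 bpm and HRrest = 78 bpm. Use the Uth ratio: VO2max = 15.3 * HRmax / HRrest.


VO2max = 15.3 * HRmax / HRrest
VO2max = 15.3 * 190 / 78
VO2max = 2907 / 78 = 37.2692 mL/kg/min

37.2692 mL/kg/min


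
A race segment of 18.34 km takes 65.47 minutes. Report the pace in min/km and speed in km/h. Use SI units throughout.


Pace = time / distance = 65.47 min / 18.34 km = 3.5698 min/km
Speed = distance / time_in_hours = 18.34 / 1.0912 hr
Speed = 16.8077 km/h

3.5698 min/km, 16.8077 km/h


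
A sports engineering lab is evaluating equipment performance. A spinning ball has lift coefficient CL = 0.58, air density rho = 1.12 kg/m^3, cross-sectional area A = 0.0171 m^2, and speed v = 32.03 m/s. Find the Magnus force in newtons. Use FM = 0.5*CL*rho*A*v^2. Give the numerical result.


FM = 0.5 * CL * rho * A * v^2
FM = 0.5 * 0.58 * 1.12 * 0.0171 * 32.03^2
v^2 = 1025.9209
FM = 0.5 * 0.58 * 1.12 * 0.0171 * 1025.9209 = 5.698 N

5.698 N


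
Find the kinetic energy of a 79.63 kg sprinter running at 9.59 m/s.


KE = 0.5 * m * v^2
KE = 0.5 * 79.63 * 9.59^2
KE = 0.5 * 79.63 * 91.9681 = 3661.7099 J

3661.7099 J


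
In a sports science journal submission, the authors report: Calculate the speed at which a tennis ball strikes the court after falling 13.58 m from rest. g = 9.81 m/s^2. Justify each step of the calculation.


v = sqrt(2 * g * h)
v = sqrt(2 * 9.81 * 13.58)
v = sqrt(266.4396) = 16.323 m/s

16.323 m/s


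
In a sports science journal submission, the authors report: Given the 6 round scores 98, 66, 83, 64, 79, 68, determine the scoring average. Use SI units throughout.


Average = sum / n
Sum = 458
Average = 458 / 6 = 76.3333

76.3333


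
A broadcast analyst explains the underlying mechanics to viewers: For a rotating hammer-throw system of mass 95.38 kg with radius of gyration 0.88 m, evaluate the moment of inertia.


I = m * k^2
I = 95.38 * 0.88^2
I = 95.38 * 0.7744 = 73.8623 kg*m^2

73.8623 kg*m^2


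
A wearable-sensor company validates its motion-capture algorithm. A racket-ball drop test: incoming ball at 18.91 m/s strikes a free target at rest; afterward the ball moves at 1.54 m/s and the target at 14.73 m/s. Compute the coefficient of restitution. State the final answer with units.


e = (v2_after - v1_after) / (v1_before - v2_before)
Numerator = 14.73 - 1.54 = 13.19
Denominator = 18.91 - 0 = 18.91
e = 13.19 / 18.91 = 0.6975

0.6975


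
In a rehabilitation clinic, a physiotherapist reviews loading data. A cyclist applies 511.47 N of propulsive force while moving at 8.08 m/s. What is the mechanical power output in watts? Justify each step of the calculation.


P = F * v
P = 511.47 * 8.08
P = 4132.6776 W

4132.6776 W


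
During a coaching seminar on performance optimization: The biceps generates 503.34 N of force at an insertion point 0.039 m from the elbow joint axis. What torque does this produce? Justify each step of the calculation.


tau = F * d
tau = 503.34 * 0.039
tau = 19.6303 N*m

19.6303 N*m


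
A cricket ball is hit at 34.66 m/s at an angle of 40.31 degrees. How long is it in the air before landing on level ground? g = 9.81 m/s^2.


T = 2*v*sin(theta)/g
sin(theta) = sin(40.31 deg) = 0.6469
T = 2*34.66*0.6469 / 9.81
T = 44.8447 / 9.81 = 4.5713 s

4.5713 s


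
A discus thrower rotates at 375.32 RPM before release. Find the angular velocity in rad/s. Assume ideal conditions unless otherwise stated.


omega = RPM * 2 * pi / 60
omega = 375.32 * 2 * 3.14159 / 60
omega = 2358.2051 / 60 = 39.3034 rad/s

39.3034 rad/s


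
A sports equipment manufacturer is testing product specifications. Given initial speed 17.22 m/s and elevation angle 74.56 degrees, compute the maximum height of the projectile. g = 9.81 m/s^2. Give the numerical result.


H = (v*sin(theta))^2 / (2*g)
vy = v*sin(theta) = 17.22 * sin(74.56 deg) = 16.5985 m/s
H = vy^2 / (2*g) = 275.5111 / (2*9.81)
H = 275.5111 / 19.62 = 14.0424 m

14.0424 m


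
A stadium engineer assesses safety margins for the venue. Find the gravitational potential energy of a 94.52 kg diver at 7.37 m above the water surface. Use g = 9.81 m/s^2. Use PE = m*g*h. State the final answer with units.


PE = m * g * h
PE = 94.52 * 9.81 * 7.37
PE = 927.2412 * 7.37 = 6833.7676 J

6833.7676 J


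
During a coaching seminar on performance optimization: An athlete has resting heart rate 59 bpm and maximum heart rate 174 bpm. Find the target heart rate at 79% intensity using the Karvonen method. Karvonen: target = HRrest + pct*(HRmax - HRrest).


Target = HRrest + pct*(HRmax - HRrest)
Heart rate reserve = HRmax - HRrest = 174 - 59 = 115 bpm
Fraction = 79% = 0.79
Target = 59 + 0.79 * 115
Target = 59 + 90.85 = 149.85 bpm

149.85 bpm


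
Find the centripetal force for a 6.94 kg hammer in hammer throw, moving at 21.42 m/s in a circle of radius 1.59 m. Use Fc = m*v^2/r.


Fc = m * v^2 / r
v^2 = 21.42^2 = 458.8164
Fc = 6.94 * 458.8164 / 1.59
Fc = 3184.1858 / 1.59 = 2002.6326 N

2002.6326 N


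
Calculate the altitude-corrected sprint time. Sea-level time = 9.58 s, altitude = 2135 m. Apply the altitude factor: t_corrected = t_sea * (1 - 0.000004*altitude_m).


Correction factor = 1 - 0.000004 * 2135 = 0.99146
t_corrected = t_sea * factor = 9.58 * 0.99146
t_corrected = 9.4982 s

9.4982 s


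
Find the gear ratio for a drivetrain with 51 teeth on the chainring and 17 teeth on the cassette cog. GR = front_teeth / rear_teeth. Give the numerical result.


GR = front_teeth / rear_teeth
GR = 51 / 17
GR = 3

3


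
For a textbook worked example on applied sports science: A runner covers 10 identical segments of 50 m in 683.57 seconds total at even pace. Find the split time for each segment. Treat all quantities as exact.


Split time = total_time / n_laps = 683.57 / 10
Split time = 68.357 s per lap

68.357 s


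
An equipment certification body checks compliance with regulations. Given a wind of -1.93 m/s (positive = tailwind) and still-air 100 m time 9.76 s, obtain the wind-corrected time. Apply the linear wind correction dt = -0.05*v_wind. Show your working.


dt = -0.05 * v_wind = -0.05 * -1.93 = 0.0965 s
t_corrected = t_still + dt = 9.76 + (0.0965)
t_corrected = 9.8565 s

9.8565 s


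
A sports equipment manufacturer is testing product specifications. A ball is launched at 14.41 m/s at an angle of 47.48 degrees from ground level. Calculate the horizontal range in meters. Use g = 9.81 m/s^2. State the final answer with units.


R = v^2 * sin(2*theta) / g
Convert angle to radians: theta = 47.48 deg = 0.8287 rad
sin(2*theta) = sin(1.6574) = 0.9963
R = 14.41^2 * 0.9963 / 9.81
R = 207.6481 * 0.9963 / 9.81 = 21.0877 m

21.0877 m


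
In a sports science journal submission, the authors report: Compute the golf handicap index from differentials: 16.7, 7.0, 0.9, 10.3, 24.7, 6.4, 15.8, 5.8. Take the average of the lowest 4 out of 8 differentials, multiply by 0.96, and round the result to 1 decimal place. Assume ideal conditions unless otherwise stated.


All differentials: 16.7, 7.0, 0.9, 10.3, 24.7, 6.4, 15.8, 5.8
Sorted: 0.9, 5.8, 6.4, 7.0, 10.3, 15.8, 16.7, 24.7
Best 4: 0.9, 5.8, 6.4, 7.0
Average of best = 20.1 / 4 = 5.025
Raw index = 5.025 * 0.96 = 4.824
Handicap index = round(4.824, 1) = 4.8

4.8


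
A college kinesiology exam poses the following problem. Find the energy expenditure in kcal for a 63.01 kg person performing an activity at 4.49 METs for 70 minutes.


kcal = MET * mass * time_hr
Convert time: 70 min = 1.1667 hr
kcal = 4.49 * 63.01 * 1.1667
kcal = 330.0674 kcal

330.0674 kcal


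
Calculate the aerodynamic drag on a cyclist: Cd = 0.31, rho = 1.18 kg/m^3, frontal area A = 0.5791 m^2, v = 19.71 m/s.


Fd = 0.5 * Cd * rho * A * v^2
Fd = 0.5 * 0.31 * 1.18 * 0.5791 * 19.71^2
v^2 = 388.4841
Fd = 0.5 * 0.31 * 1.18 * 0.5791 * 388.4841 = 41.1472 N

41.1472 N


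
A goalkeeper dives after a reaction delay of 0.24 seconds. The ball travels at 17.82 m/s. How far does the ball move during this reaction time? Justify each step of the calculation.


d = v * t
d = 17.82 * 0.24
d = 4.2768 m

4.2768 m


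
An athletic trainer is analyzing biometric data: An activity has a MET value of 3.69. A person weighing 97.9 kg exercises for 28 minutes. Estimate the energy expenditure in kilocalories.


kcal = MET * mass * time_hr
Convert time: 28 min = 0.4667 hr
kcal = 3.69 * 97.9 * 0.4667
kcal = 168.5838 kcal

168.5838 kcal


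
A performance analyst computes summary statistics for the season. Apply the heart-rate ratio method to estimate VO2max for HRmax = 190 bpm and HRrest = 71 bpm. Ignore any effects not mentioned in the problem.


VO2max = 15.3 * HRmax / HRrest
VO2max = 15.3 * 190 / 71
VO2max = 2907 / 71 = 40.9437 mL/kg/min

40.9437 mL/kg/min


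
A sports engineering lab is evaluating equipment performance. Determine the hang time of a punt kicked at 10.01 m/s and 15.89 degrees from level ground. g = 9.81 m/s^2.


T = 2*v*sin(theta)/g
sin(theta) = sin(15.89 deg) = 0.2738
T = 2*10.01*0.2738 / 9.81
T = 5.4813 / 9.81 = 0.5587 s

0.5587 s


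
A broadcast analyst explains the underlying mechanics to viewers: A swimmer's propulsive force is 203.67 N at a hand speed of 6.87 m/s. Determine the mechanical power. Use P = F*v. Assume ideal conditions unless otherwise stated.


P = F * v
P = 203.67 * 6.87
P = 1399.2129 W

1399.2129 W


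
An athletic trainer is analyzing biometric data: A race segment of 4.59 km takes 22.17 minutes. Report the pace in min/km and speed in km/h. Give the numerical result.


Pace = time / distance = 22.17 min / 4.59 km = 4.8301 min/km
Speed = distance / time_in_hours = 4.59 / 0.3695 hr
Speed = 12.4222 km/h

4.8301 min/km, 12.4222 km/h
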